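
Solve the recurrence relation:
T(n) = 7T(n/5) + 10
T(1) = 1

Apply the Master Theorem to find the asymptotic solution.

a=7, b=5, f(n)=10. log_5(7) = 1.209. Case 1 of Master Theorem: T(n) = O(n^1.209).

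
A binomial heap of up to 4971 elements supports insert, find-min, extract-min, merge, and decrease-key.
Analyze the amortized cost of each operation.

A binomial heap with n <= 4971 elements has at most floor(log_2 4971) + 1 = 13 trees. Using potential Phi = number of trees: Insert adds one tree, but cascading merges reduce count -- amortized O(1). Find-min reads the cached minimum pointer: O(1). Extract-min creates O(log n) new trees: O(log n). Merge combines tree lists: O(log n). Decrease-key sifts the element up its tree of height <= log n: O(log n).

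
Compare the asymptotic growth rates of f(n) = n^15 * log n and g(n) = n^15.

f(n) = n^15 * log n grows faster: extra log n factor -> infinity.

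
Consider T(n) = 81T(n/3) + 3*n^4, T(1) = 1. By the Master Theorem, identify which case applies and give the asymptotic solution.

a=81, b=3, f(n)=3*n^4.
log_3(81) = 4, so n^(log_b(a)) = n^4.
f(n) = Theta(n^4), so Case 2 applies.
T(n) = Theta(n^4 log n).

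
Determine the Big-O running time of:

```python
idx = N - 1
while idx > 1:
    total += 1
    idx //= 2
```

Time complexity: O(log n).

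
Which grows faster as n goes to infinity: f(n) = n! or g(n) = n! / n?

f(n) = n! grows faster: the ratio n!/(n!/n) = n -> infinity.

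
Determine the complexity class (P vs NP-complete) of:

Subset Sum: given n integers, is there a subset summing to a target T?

This problem is NP-complete: one of Karp's 21 NP-complete problems.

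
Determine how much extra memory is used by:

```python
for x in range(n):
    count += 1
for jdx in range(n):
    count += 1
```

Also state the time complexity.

Space complexity: O(1).
Only a constant amount of auxiliary storage is used; nothing grows with n.
Time complexity: O(n).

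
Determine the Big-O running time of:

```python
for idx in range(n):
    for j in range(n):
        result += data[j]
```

Time complexity: O(n^2).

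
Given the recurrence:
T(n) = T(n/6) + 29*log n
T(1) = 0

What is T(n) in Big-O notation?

Each of the log_6(n) levels adds O(log n). T(n) = O(log^2 n).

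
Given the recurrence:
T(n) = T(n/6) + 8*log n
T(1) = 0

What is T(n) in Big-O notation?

Each of the log_6(n) levels adds O(log n). T(n) = O(log^2 n).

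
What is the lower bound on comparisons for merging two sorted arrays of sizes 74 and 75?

Adversary argument: with sizes 74 and 75 (differing by at most 1), interleave the two arrays so that every consecutive pair in the output comes from different inputs. Then each of the 148 adjacent output pairs must be directly compared, or the algorithm cannot determine their relative order. So 148 comparisons are necessary; standard merge achieves this.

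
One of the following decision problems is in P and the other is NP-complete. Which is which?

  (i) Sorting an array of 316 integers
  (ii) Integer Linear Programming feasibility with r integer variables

(i) is P: merge sort runs in O(n log n).
(ii) is NP-complete: ILP feasibility is NP-complete (LP relaxation is in P).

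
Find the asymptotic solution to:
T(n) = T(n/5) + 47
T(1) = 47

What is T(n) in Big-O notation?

Each step divides n by 5 and adds 47. After log_5(n) steps, T(n) = O(log n).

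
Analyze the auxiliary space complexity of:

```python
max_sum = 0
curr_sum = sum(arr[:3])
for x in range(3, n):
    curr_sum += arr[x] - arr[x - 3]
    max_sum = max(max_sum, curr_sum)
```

Space complexity: O(1).
Only a constant amount of auxiliary storage is used; nothing grows with n.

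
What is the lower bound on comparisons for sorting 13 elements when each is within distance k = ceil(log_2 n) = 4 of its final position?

Partition the 13 positions into floor(n/k) blocks of k = 4 consecutive positions; any permutation within a block keeps every element within k of its final position, so there are at least (k!)^(n/k) distinguishable inputs. Lower bound: log_2((k!)^(n/k)) = (n/k) * log_2(k!) = Theta(n log k); with k = ceil(log_2 n), this is Omega(n log log n).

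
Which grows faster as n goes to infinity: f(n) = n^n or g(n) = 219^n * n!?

g(n) = 219^n * n! grows faster: by Stirling n! ~ sqrt(2 pi n)(n/e)^n, so 219^n n! / n^n ~ (219/e)^n sqrt(2 pi n) -> infinity since 219/e > 1.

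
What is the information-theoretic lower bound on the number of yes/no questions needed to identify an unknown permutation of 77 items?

There are 77! = 145183092028285869634070784086308284983740379224208358846781574688061991349156420080065207861248000000000000000000 permutations. Each yes/no question gives at most 1 bit, so at least ceil(log_2(145183092028285869634070784086308284983740379224208358846781574688061991349156420080065207861248000000000000000000)) = 376 questions are needed.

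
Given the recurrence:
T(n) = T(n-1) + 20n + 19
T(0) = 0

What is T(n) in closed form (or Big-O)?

Dominant term in sum is 20*sum(i, i=1..n) = 20*n*(n+1)/2 = O(n^2).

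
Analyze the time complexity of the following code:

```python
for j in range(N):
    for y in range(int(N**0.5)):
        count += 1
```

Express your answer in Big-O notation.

Time complexity: O(n * sqrt(n)).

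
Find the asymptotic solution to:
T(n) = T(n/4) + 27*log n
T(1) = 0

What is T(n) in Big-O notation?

Each of the log_4(n) levels adds O(log n). T(n) = O(log^2 n).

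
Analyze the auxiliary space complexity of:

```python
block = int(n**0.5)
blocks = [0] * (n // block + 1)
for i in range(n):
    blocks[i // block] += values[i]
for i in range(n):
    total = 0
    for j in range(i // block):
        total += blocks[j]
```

Space complexity: O(sqrt(n)).
Storage scales with sqrt(n).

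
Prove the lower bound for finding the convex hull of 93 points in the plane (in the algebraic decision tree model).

Reduction from sorting: given 93 numbers x_1,...,x_{93}, map x_i to the point (x_i, x_i^2) on the parabola y = x^2. All points are on the convex hull, and walking the hull gives them in sorted x-order. Since sorting requires Omega(n log n), so does planar convex hull.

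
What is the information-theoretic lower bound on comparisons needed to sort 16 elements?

There are 16! = 20922789888000 possible orderings. Each comparison gives 1 bit. We need at least ceil(log_2(20922789888000)) = 45 comparisons.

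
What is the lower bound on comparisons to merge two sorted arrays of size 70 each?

To merge two sorted arrays of size 70, we need at least 139 comparisons in the worst case. An adversary can force every element to be compared.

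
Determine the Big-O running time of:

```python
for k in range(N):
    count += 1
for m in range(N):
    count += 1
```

Time complexity: O(n).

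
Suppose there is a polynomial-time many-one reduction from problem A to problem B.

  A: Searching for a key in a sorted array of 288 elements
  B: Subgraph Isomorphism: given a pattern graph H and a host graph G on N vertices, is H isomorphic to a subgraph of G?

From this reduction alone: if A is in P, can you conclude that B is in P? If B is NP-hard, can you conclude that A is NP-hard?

A poly-time reduction A <=_p B transfers tractability DOWN (B easy => A easy) and hardness UP (A hard => B hard), not the reverse.
From A in P, the reduction alone does NOT give B in P: any problem in P trivially reduces to SAT, yet SAT is not known to be in P.
From B NP-hard, the reduction alone does NOT give A NP-hard: again, easy problems reduce to hard ones.
(Here in fact A is P and B is NP-complete.)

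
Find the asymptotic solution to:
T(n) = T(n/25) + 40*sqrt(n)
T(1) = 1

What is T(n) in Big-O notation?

Each level contributes sqrt(n/25^k). Geometric series with ratio 1/sqrt(25) < 1 sums to O(sqrt(n)).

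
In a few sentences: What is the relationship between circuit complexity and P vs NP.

A language is in P iff it has polynomial-size uniform circuit families. P/poly contains all languages decidable by polynomial-size circuits (even non-uniform). If NP is not in P/poly, then P != NP. Proving super-polynomial circuit lower bounds for an NP problem would separate P from NP.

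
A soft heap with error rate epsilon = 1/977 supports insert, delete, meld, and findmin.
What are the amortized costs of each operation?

Soft heaps (Chazelle) allow up to an epsilon = 1/977 fraction of elements to have corrupted (raised) keys. Insert is O(log(1/epsilon)) = O(log 977) amortized -- the structure maintains heap-ordered binary trees of rank bounded by O(log(1/epsilon)). Meld concatenates root lists: O(1) amortized. Delete and findmin are O(1) amortized.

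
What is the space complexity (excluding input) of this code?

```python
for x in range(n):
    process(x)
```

Space complexity: O(1).
Only a constant amount of auxiliary storage is used; nothing grows with n.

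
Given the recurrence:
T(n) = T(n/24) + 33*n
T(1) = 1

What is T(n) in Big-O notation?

Geometric series: 33*n*(1 + 1/24 + 1/24^2 + ...) = O(n). T(n) = O(n).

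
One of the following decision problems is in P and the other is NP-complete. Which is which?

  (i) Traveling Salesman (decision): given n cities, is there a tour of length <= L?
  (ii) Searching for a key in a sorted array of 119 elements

(i) is NP-complete: reduces from Hamiltonian Cycle.
(ii) is P: binary search runs in O(log n).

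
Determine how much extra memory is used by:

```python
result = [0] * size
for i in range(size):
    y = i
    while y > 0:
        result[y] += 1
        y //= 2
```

Space complexity: O(n).
Auxiliary storage grows linearly with the input size n in the worst case.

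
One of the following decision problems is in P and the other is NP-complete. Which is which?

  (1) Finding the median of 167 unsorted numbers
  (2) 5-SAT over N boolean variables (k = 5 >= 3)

(1) is P: linear-time selection (median-of-medians) runs in O(n).
(2) is NP-complete: 3-SAT is NP-complete (Cook-Levin); k-SAT for k>=3 reduces from 3-SAT.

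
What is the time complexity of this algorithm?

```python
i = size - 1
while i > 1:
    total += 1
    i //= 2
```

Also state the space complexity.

Time complexity: O(log n).
Space complexity: O(1).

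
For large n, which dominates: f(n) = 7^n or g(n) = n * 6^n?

f(n) = 7^n grows faster: 7^n / (n 6^n) = (7/6)^n / n -> infinity since 7/6 > 1.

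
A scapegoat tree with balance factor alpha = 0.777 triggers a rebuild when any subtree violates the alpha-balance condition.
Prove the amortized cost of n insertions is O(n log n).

Define potential Phi = c * sum of |size(left(v)) - size(right(v))| over all nodes. An insertion at depth d costs O(d) = O(log n) and increases Phi by O(log n). When a rebuild of subtree of size s occurs, it costs O(s) but reduces Phi by Omega(s). With alpha = 0.777, between rebuilds Omega(s) insertions must occur. Amortized cost per insertion: O(log n).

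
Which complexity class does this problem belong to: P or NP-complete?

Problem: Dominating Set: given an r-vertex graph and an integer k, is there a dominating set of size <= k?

This problem is NP-complete: reduces from Set Cover (with k part of the input).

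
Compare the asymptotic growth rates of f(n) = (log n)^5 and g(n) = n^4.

g(n) = n^4 grows faster: any positive polynomial dominates any polylog.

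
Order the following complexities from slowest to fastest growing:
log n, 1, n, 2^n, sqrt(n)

Ordered by growth rate: 1 < log n < sqrt(n) < n < 2^n.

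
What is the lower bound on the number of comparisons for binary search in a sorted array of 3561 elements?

With 3561 possible positions, we need at least ceil(log_2(3561)) = 12 comparisons. Each comparison splits the remaining candidates by at most half.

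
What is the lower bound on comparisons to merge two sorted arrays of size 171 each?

To merge two sorted arrays of size 171, we need at least 341 comparisons in the worst case. An adversary can force every element to be compared.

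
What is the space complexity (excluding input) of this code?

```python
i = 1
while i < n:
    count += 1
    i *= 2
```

Space complexity: O(1).
Only a constant amount of auxiliary storage is used; nothing grows with n.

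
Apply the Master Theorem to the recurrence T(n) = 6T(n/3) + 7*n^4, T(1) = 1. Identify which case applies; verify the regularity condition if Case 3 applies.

a=6, b=3, f(n)=7*n^4.
log_3(6) = 1.631 < 4.
f(n) = Omega(n^(1.631+epsilon)) for some epsilon > 0, so Case 3 is the candidate.
Regularity: a*f(n/b) = 6*7*(n/3)^4 = (6/81)*7*n^4 <= c*f(n) with c = 6/81 < 1. Satisfied.
Case 3: T(n) = Theta(n^4).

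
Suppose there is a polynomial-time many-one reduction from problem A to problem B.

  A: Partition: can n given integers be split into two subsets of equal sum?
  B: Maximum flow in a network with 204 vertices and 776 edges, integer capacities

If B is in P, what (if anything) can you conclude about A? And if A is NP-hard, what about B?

A poly-time reduction A <=_p B means any A-instance can be transformed to a B-instance in poly time.
If B is in P: compose the reduction with B's poly-time algorithm to solve A in poly time, so A is in P.
If A is NP-hard: every NP problem reduces to A, which reduces to B; composing reductions, every NP problem reduces to B, so B is NP-hard.
(Here in fact A is NP-complete and B is in P, so no such reduction is known -- its existence would imply P = NP; the analysis concerns only what the assumed reduction would or would not let you conclude.)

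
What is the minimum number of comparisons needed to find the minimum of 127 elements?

Finding the minimum requires 126 comparisons, identical reasoning to finding the maximum. Each comparison eliminates one candidate.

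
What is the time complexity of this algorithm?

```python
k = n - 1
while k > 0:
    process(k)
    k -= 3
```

Time complexity: O(n).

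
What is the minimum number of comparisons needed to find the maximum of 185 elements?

Finding the maximum requires 184 comparisons. Each comparison eliminates exactly one candidate. With 185 candidates, we need 184 eliminations.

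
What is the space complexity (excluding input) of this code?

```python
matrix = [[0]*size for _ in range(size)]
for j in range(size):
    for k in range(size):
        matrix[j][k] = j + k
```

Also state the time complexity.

Space complexity: O(n^2).
A 2D structure of size n x n is allocated.
Time complexity: O(n^2).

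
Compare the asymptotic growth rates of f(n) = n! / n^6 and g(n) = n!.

g(n) = n! grows faster: the ratio n!/(n!/n^6) = n^6 -> infinity.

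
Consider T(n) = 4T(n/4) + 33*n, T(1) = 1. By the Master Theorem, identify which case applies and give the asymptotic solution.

a=4, b=4, f(n)=33*n.
log_4(4) = 1, so n^(log_b(a)) = n.
f(n) = Theta(n), so Case 2 applies.
T(n) = Theta(n log n).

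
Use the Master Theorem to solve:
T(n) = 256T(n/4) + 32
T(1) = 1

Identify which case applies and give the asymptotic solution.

a=256, b=4, f(n)=32.
log_4(256) = 4 > 0.
Since f(n) = O(n^0) is polynomially smaller than n^4, Case 1 applies.
T(n) = Theta(n^4).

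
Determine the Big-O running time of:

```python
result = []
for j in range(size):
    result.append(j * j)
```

Time complexity: O(n).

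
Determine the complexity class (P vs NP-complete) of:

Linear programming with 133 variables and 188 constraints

This problem is in P: the ellipsoid and interior-point methods run in polynomial time.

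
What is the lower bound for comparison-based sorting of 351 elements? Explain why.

A comparison-based sorting algorithm corresponds to a decision tree. With 351! possible permutations, the tree has 351! leaves. The height is at least log_2(351!) = Omega(n log n) by Stirling's approximation.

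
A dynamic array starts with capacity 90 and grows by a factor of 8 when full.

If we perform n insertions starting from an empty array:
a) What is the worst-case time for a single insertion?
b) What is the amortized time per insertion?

(a) Worst-case single insertion: O(n) -- when the array is full at capacity c, the resize copies all c elements, and c can be Theta(n).
(b) Resizes happen at sizes 90, 720, 5760, ... Total copy cost for n insertions: 90 + 720 + ... = O(n) (geometric series with ratio 1/8). Amortized cost per insertion: O(n)/n = O(1).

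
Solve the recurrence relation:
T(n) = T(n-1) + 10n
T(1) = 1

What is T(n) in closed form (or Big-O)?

Unrolling: T(n) = 1 + 10*(2 + 3 + ... + n) = 1 + 10*(n(n+1)/2 - 1) = O(n^2).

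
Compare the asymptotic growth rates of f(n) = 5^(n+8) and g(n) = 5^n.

f(n) = 5^(n+8) and g(n) = 5^n are Theta of each other: 5^(n+8) = 5^8 * 5^n = Theta(5^n).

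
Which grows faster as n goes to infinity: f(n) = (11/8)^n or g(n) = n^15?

f(n) = (11/8)^n grows faster: (11/8)^n is exponential with base 11/8 > 1, dominating every polynomial.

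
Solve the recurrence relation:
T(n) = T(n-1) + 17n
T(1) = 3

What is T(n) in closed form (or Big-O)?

Unrolling: T(n) = 3 + 17*(2 + 3 + ... + n) = 3 + 17*(n(n+1)/2 - 1) = O(n^2).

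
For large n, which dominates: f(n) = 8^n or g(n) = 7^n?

f(n) = 8^n grows faster: (8/7)^n -> infinity since 8/7 > 1.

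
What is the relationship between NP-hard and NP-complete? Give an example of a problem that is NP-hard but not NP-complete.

NP-hard: at least as hard as any NP problem (but need not be in NP). NP-complete = NP-hard intersection NP. The Halting Problem is NP-hard but undecidable (not in NP). The optimization version of TSP is NP-hard but not a decision problem.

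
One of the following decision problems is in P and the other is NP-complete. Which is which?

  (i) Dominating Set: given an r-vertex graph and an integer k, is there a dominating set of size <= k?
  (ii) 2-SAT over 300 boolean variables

(i) is NP-complete: reduces from Set Cover (with k part of the input).
(ii) is P: 2-SAT is solvable in linear time via implication-graph SCCs.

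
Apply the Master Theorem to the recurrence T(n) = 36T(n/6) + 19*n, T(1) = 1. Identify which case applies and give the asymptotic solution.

a=36, b=6, f(n)=19*n.
log_6(36) = 2 > 1.
Since f(n) = O(n^1) is polynomially smaller than n^2, Case 1 applies.
T(n) = Theta(n^2).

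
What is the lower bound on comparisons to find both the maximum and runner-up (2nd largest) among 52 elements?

Lower bound: finding the max needs 52-1 comparisons. By an adversary weight-doubling argument, the maximum element must personally win at least ceil(log_2(52)) = 6 comparisons in any correct algorithm. The 2nd largest is among those 6 direct losers, and distinguishing it requires 6-1 more comparisons. Total >= 52-1 + 6-1 = 56. A balanced tournament achieves this bound exactly.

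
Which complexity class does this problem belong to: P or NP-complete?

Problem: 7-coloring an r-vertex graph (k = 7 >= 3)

This problem is NP-complete: graph k-coloring for k>=3 is NP-complete by reduction from 3-SAT.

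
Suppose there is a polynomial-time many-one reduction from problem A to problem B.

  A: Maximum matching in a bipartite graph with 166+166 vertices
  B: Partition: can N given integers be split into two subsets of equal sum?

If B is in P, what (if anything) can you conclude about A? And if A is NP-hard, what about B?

A poly-time reduction A <=_p B means any A-instance can be transformed to a B-instance in poly time.
If B is in P: compose the reduction with B's poly-time algorithm to solve A in poly time, so A is in P.
If A is NP-hard: every NP problem reduces to A, which reduces to B; composing reductions, every NP problem reduces to B, so B is NP-hard.
(Here in fact A is P and B is NP-complete.)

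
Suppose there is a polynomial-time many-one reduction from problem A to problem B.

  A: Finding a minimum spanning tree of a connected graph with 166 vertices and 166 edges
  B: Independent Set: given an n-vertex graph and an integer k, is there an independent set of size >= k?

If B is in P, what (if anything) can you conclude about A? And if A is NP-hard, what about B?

A poly-time reduction A <=_p B means any A-instance can be transformed to a B-instance in poly time.
If B is in P: compose the reduction with B's poly-time algorithm to solve A in poly time, so A is in P.
If A is NP-hard: every NP problem reduces to A, which reduces to B; composing reductions, every NP problem reduces to B, so B is NP-hard.
(Here in fact A is P and B is NP-complete.)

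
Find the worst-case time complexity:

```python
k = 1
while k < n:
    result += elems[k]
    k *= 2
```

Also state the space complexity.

Time complexity: O(log n).
Space complexity: O(1).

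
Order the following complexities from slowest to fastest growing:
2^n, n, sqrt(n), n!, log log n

Ordered by growth rate: log log n < sqrt(n) < n < 2^n < n!.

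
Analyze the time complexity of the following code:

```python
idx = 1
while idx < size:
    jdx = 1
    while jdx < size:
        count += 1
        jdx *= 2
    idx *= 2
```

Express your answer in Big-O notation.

Time complexity: O(log^2 n).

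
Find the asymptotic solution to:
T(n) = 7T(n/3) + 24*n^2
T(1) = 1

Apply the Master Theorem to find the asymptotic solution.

a=7, b=3, f(n)=24*n^2. log_3(7) = 1.771 < 2. Case 3: T(n) = O(n^2).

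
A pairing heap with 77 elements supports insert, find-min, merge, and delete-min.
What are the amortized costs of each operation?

Pairing heaps are self-adjusting heap-ordered trees. Insert and merge link two roots: O(1). Find-min reads the root: O(1). Delete-min removes the root, then pairs children in two passes; amortized cost is O(log 77) = O(log n).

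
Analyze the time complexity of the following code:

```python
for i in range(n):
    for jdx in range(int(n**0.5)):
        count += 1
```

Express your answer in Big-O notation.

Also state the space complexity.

Time complexity: O(n * sqrt(n)).
Space complexity: O(1).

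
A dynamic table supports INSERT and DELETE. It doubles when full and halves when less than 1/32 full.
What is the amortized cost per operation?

Using potential function Phi = |2*num_items - table_size| when load > 1/2, and Phi = table_size/2 - num_items otherwise. The gap of 1/32 vs 1/2 for shrinking prevents thrashing. Both insert and delete have O(1) amortized cost.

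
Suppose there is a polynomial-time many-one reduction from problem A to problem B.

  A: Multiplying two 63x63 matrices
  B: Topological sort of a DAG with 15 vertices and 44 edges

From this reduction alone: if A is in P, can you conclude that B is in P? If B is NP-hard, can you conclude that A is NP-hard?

A poly-time reduction A <=_p B transfers tractability DOWN (B easy => A easy) and hardness UP (A hard => B hard), not the reverse.
From A in P, the reduction alone does NOT give B in P: any problem in P trivially reduces to SAT, yet SAT is not known to be in P.
From B NP-hard, the reduction alone does NOT give A NP-hard: again, easy problems reduce to hard ones.
(Here in fact A is P and B is P.)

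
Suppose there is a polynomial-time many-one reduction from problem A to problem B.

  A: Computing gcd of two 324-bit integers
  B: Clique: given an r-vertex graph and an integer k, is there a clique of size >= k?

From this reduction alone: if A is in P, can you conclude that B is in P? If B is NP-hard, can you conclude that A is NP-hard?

A poly-time reduction A <=_p B transfers tractability DOWN (B easy => A easy) and hardness UP (A hard => B hard), not the reverse.
From A in P, the reduction alone does NOT give B in P: any problem in P trivially reduces to SAT, yet SAT is not known to be in P.
From B NP-hard, the reduction alone does NOT give A NP-hard: again, easy problems reduce to hard ones.
(Here in fact A is P and B is NP-complete.)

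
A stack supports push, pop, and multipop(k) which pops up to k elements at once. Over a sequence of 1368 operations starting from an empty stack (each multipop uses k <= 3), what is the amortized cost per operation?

Each element is pushed exactly once and popped at most once (whether by pop or as part of a multipop). So the total number of individual pops over the whole sequence is at most the number of pushes, which is at most 1368. Total work <= 2 * 1368, hence O(1) amortized per operation.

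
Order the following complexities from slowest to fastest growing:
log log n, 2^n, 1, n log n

Ordered by growth rate: 1 < log log n < n log n < 2^n.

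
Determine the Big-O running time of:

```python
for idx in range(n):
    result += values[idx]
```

Time complexity: O(n).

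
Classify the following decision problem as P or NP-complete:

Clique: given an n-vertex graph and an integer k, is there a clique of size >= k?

This problem is NP-complete: complement of Independent Set / Vertex Cover (with k part of the input).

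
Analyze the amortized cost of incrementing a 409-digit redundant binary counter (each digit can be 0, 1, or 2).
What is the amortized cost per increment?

A redundant counter on 409 digits allows digit values 0, 1, 2. Increment adds 1 to the least significant digit and carries any 2 to a 0 plus +1 on the next digit. With potential Phi = (number of 2-digits), each increment does O(1) actual work plus a chain of carries, each of which decreases Phi by 1. Amortized O(1).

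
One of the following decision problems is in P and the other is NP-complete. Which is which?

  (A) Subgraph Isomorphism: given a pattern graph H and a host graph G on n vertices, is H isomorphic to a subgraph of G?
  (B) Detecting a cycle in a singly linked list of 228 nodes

(A) is NP-complete: generalizes Clique and Hamiltonian Path (pattern size is part of the input).
(B) is P: Floyd's tortoise-and-hare runs in O(n) time, O(1) space.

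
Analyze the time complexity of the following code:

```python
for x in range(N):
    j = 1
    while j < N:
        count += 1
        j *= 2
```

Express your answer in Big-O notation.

Time complexity: O(n log n).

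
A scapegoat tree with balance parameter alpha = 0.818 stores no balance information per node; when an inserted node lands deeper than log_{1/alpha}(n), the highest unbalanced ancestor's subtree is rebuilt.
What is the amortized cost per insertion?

Search/insert path is O(log n). A rebuild of a subtree of size s costs O(s), but with alpha = 0.818 at least Omega(s) insertions must have occurred in that subtree since its last rebuild. Charging O(1) of the rebuild to each such insertion gives O(log n) amortized.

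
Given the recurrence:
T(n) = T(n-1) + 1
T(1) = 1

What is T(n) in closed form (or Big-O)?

Unrolling: T(n) = T(n-1) + 1 = T(n-2) + 2*1 = ... = T(1) + (n-1)*1 = 1 + (n-1)*1 = n.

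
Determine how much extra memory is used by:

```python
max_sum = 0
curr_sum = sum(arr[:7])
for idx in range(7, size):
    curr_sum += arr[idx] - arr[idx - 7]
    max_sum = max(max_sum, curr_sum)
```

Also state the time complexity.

Space complexity: O(1).
Only a constant amount of auxiliary storage is used; nothing grows with n.
Time complexity: O(n).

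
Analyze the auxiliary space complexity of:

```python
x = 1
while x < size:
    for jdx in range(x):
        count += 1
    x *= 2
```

Space complexity: O(1).
Only a constant amount of auxiliary storage is used; nothing grows with n.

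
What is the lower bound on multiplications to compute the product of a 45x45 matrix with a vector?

A 45x45 matrix-vector product has 45 inner products of length 45. Output depends on all 45^2 = 2025 matrix entries. At least 2025 multiplications needed.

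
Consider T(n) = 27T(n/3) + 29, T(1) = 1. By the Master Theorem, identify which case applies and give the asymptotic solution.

a=27, b=3, f(n)=29.
log_3(27) = 3 > 0.
Since f(n) = O(n^0) is polynomially smaller than n^3, Case 1 applies.
T(n) = Theta(n^3).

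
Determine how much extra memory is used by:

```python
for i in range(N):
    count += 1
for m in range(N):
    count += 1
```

Space complexity: O(1).
Only a constant amount of auxiliary storage is used; nothing grows with n.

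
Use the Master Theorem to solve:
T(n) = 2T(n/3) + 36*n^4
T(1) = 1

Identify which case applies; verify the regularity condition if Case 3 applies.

a=2, b=3, f(n)=36*n^4.
log_3(2) = 0.6309 < 4.
f(n) = Omega(n^(0.6309+epsilon)) for some epsilon > 0, so Case 3 is the candidate.
Regularity: a*f(n/b) = 2*36*(n/3)^4 = (2/81)*36*n^4 <= c*f(n) with c = 2/81 < 1. Satisfied.
Case 3: T(n) = Theta(n^4).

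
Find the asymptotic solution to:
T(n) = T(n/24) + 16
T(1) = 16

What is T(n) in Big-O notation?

Each step divides n by 24 and adds 16. After log_24(n) steps, T(n) = O(log n).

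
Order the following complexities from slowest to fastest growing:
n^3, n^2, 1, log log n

Ordered by growth rate: 1 < log log n < n^2 < n^3.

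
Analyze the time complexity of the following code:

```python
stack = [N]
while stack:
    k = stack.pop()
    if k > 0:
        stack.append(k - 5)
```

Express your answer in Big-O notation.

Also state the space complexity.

Time complexity: O(n).
Space complexity: O(1).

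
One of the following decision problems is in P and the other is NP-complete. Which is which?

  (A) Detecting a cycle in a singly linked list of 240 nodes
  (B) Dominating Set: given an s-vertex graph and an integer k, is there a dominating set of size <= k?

(A) is P: Floyd's tortoise-and-hare runs in O(n) time, O(1) space.
(B) is NP-complete: reduces from Set Cover (with k part of the input).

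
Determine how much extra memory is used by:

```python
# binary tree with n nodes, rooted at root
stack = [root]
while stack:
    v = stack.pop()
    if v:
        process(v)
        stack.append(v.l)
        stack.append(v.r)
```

Space complexity: O(n).
Auxiliary storage grows linearly with the input size n in the worst case.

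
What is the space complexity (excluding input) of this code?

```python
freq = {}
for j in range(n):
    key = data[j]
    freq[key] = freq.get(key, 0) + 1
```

Space complexity: O(n).
Auxiliary storage grows linearly with the input size n in the worst case.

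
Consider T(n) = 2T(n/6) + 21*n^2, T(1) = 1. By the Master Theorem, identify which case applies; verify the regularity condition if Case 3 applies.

a=2, b=6, f(n)=21*n^2.
log_6(2) = 0.3869 < 2.
f(n) = Omega(n^(0.3869+epsilon)) for some epsilon > 0, so Case 3 is the candidate.
Regularity: a*f(n/b) = 2*21*(n/6)^2 = (2/36)*21*n^2 <= c*f(n) with c = 2/36 < 1. Satisfied.
Case 3: T(n) = Theta(n^2).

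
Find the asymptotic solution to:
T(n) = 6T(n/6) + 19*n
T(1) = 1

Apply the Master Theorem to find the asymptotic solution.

a=6, b=6, f(n)=19*n. log_6(6) = 1. Case 2: T(n) = O(n log n).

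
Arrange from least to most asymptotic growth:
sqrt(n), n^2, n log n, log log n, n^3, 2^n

Ordered by growth rate: log log n < sqrt(n) < n log n < n^2 < n^3 < 2^n.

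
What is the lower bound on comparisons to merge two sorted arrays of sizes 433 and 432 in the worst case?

Adversary: with |433 - 432| <= 1 the inputs can be fully interleaved so that every adjacent pair in the merged output comes from different arrays. Then each of the 864 adjacent pairs must be directly compared, or the algorithm cannot determine their relative order. Standard merge meets this bound.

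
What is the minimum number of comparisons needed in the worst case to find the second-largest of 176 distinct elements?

Lower bound: finding the max needs 176-1 comparisons. By the adversary weight-doubling argument, the max must personally win >= ceil(log_2(176)) = 8 comparisons; the 2nd-largest is among those 8 losers, needing 8-1 more comparisons. Total >= 176-1 + 8-1 = 182. A balanced knockout tournament achieves this.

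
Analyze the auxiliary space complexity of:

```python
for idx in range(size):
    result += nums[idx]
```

Space complexity: O(1).
Only a constant amount of auxiliary storage is used; nothing grows with n.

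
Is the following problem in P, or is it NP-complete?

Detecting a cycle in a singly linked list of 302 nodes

This problem is in P: Floyd's tortoise-and-hare runs in O(n) time, O(1) space.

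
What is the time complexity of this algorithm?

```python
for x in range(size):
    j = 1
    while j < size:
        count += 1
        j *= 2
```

Time complexity: O(n log n).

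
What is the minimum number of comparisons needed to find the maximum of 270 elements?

Finding the maximum requires 269 comparisons. Each comparison eliminates exactly one candidate. With 270 candidates, we need 269 eliminations.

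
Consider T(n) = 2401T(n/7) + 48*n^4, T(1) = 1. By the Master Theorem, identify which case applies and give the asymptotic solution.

a=2401, b=7, f(n)=48*n^4.
log_7(2401) = 4, so n^(log_b(a)) = n^4.
f(n) = Theta(n^4), so Case 2 applies.
T(n) = Theta(n^4 log n).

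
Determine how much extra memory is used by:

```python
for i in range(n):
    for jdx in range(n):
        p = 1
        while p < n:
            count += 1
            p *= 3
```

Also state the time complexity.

Space complexity: O(1).
Only a constant amount of auxiliary storage is used; nothing grows with n.
Time complexity: O(n^2 log n).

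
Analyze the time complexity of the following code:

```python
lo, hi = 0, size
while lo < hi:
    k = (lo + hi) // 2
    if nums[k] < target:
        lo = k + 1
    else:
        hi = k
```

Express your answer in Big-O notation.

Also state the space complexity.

Time complexity: O(log n).
Space complexity: O(1).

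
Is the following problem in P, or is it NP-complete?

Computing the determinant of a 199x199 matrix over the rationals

This problem is in P: Gaussian elimination runs in O(n^3).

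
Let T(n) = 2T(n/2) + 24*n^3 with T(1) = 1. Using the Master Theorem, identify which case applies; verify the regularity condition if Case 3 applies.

a=2, b=2, f(n)=24*n^3.
log_2(2) = 1 < 3.
f(n) = Omega(n^(1+epsilon)) for some epsilon > 0, so Case 3 is the candidate.
Regularity: a*f(n/b) = 2*24*(n/2)^3 = (2/8)*24*n^3 <= c*f(n) with c = 2/8 < 1. Satisfied.
Case 3: T(n) = Theta(n^3).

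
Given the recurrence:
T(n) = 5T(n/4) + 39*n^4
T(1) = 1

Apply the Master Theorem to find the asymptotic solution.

a=5, b=4, f(n)=39*n^4. log_4(5) = 1.161 < 4. Case 3: T(n) = O(n^4).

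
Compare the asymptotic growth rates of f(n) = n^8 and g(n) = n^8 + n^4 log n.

f(n) = n^8 and g(n) = n^8 + n^4 log n are Theta of each other: the lower-order n^4 log n term is o(n^8); both are Theta(n^8).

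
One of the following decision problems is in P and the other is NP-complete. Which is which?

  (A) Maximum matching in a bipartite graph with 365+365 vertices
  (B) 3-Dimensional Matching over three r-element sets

(A) is P: Hopcroft-Karp runs in O(E sqrt(V)).
(B) is NP-complete: one of Karp's 21 NP-complete problems.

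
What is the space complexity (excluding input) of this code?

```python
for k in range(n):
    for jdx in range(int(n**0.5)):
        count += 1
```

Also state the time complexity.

Space complexity: O(1).
Only a constant amount of auxiliary storage is used; nothing grows with n.
Time complexity: O(n * sqrt(n)).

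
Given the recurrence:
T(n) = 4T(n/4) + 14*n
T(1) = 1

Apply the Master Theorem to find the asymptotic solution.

a=4, b=4, f(n)=14*n. log_4(4) = 1. Case 2: T(n) = O(n log n).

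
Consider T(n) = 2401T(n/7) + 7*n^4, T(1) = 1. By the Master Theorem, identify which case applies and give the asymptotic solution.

a=2401, b=7, f(n)=7*n^4.
log_7(2401) = 4, so n^(log_b(a)) = n^4.
f(n) = Theta(n^4), so Case 2 applies.
T(n) = Theta(n^4 log n).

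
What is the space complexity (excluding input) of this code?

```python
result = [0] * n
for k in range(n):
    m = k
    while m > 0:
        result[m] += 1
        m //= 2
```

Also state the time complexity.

Space complexity: O(n).
Auxiliary storage grows linearly with the input size n in the worst case.
Time complexity: O(n log n).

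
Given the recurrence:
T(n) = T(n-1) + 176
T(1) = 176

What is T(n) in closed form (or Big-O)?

Unrolling: T(n) = T(n-1) + 176 = T(n-2) + 2*176 = ... = T(1) + (n-1)*176 = 176 + (n-1)*176 = 176n.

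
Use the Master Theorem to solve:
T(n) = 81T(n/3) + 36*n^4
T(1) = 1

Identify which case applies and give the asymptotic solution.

a=81, b=3, f(n)=36*n^4.
log_3(81) = 4, so n^(log_b(a)) = n^4.
f(n) = Theta(n^4), so Case 2 applies.
T(n) = Theta(n^4 log n).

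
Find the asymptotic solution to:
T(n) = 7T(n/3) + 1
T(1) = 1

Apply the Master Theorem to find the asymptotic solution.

a=7, b=3, f(n)=1. log_3(7) = 1.771. Case 1 of Master Theorem: T(n) = O(n^1.771).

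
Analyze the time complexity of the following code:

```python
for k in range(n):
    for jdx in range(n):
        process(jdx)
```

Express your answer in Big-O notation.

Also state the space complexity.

Time complexity: O(n^2).
Space complexity: O(1).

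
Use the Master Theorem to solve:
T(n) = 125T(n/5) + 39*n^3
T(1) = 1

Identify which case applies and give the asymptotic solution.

a=125, b=5, f(n)=39*n^3.
log_5(125) = 3, so n^(log_b(a)) = n^3.
f(n) = Theta(n^3), so Case 2 applies.
T(n) = Theta(n^3 log n).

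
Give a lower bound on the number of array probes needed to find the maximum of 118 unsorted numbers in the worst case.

Adversary: any unprobed cell could hold a value larger than everything seen so far. If fewer than 118 cells are probed, the adversary places the max in an unprobed cell. So all 118 cells must be examined; together with 118-1 comparisons this is tight.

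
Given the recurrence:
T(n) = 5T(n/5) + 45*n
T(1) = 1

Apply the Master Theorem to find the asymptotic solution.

a=5, b=5, f(n)=45*n. log_5(5) = 1. Case 2: T(n) = O(n log n).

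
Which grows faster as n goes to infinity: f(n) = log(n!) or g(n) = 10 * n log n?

f(n) = log(n!) and g(n) = 10 * n log n are Theta of each other: Stirling: log(n!) = n log n - n + O(log n) = Theta(n log n); the constant 10 doesn't change the Theta class.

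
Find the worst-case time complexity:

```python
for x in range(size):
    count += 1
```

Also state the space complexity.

Time complexity: O(n).
Space complexity: O(1).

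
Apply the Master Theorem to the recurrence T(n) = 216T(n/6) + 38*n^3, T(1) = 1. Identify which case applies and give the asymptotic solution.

a=216, b=6, f(n)=38*n^3.
log_6(216) = 3, so n^(log_b(a)) = n^3.
f(n) = Theta(n^3), so Case 2 applies.
T(n) = Theta(n^3 log n).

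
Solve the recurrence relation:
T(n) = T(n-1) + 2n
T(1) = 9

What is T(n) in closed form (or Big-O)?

Unrolling: T(n) = 9 + 2*(2 + 3 + ... + n) = 9 + 2*(n(n+1)/2 - 1) = O(n^2).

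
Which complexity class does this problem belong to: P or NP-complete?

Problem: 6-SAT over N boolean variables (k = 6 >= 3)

This problem is NP-complete: 3-SAT is NP-complete (Cook-Levin); k-SAT for k>=3 reduces from 3-SAT.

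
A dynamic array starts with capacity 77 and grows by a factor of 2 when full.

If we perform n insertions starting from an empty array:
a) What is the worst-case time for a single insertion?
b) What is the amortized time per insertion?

(a) Worst-case single insertion: O(n) -- when the array is full at capacity c, the resize copies all c elements, and c can be Theta(n).
(b) Resizes happen at sizes 77, 154, 308, ... Total copy cost for n insertions: 77 + 154 + ... = O(n) (geometric series with ratio 1/2). Amortized cost per insertion: O(n)/n = O(1).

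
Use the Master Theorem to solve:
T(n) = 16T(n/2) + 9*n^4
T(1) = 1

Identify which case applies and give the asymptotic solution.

a=16, b=2, f(n)=9*n^4.
log_2(16) = 4, so n^(log_b(a)) = n^4.
f(n) = Theta(n^4), so Case 2 applies.
T(n) = Theta(n^4 log n).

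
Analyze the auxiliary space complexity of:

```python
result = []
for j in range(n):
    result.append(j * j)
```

Space complexity: O(n).
Auxiliary storage grows linearly with the input size n in the worst case.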